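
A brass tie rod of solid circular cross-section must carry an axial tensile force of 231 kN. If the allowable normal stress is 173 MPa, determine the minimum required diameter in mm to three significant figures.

Required area A ≥ P/σ_allow = 231000/173 = 1335 mm².
For a solid circular section, d ≥ √(4A/π) = 41.23 mm.

41.2 mm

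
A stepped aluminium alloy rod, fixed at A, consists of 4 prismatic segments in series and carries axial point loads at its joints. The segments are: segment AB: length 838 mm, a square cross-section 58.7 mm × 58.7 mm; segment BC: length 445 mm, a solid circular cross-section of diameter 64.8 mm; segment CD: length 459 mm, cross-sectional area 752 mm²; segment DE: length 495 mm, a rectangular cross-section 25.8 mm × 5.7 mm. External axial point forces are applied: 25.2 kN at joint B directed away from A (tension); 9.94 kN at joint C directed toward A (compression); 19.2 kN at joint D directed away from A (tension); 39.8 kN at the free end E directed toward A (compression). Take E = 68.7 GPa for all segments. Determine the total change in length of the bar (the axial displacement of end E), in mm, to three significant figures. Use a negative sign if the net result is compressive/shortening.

Internal axial forces (sectioning from the free end, tension +): N_DE = -39.8 kN, N_CD = -20.6 kN, N_BC = -30.54 kN, N_AB = -5.34 kN.
A_AB = 3446 mm².
A_BC = 3298 mm².
A_DE = 147.1 mm².
δ_AB = -5340·838/(3446·68700) = -0.0189 mm
δ_BC = -30540·445/(3298·68700) = -0.05998 mm
δ_CD = -20600·459/(752·68700) = -0.183 mm
δ_DE = -39800·495/(147.1·68700) = -1.95 mm
δ = Σδ_i = -2.212 mm.

-2.21 mm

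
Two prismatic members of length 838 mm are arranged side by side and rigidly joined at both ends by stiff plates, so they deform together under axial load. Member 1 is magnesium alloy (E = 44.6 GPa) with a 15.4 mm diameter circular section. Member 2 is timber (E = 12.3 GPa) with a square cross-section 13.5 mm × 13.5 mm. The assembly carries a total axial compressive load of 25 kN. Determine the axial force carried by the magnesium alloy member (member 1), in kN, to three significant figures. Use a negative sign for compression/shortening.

-19.7 kN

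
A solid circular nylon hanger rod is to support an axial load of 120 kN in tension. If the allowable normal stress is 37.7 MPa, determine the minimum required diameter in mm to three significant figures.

63.7 mm

Required area A ≥ P/σ_allow = 120000/37.7 = 3183 mm².
For a solid circular section, d ≥ √(4A/π) = 63.66 mm.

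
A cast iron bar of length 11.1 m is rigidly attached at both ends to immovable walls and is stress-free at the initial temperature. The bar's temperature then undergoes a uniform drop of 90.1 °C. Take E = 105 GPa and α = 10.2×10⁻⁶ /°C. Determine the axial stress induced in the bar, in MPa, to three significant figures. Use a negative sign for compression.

Free thermal expansion αLΔT = 10.2e-6 · 11100 · -90.1 = -10.2 mm.
The walls impose strain ε = −(-10.2)/11100 = 9.1902e-04; σ = Eε = 105000 · 9.1902e-04 = 96.5 MPa.

96.5 MPa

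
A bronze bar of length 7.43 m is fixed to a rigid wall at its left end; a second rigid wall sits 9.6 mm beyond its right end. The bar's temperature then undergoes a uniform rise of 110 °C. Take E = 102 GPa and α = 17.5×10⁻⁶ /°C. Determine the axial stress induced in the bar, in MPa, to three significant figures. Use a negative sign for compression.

Free thermal expansion αLΔT = 17.5e-6 · 7430 · 110 = 14.3 mm.
The walls engage after the gap closes; constrained expansion = 14.3 − 9.6 = 4.703 mm.
The walls impose strain ε = −(4.703)/7430 = -6.3294e-04; σ = Eε = 102000 · -6.3294e-04 = -64.56 MPa.

-64.6 MPa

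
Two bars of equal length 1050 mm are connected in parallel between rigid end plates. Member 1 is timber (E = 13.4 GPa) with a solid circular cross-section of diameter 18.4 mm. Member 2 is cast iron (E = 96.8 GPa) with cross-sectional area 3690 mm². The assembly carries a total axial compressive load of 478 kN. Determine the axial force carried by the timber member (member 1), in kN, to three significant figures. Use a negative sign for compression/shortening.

-4.72 kN

A_1 = 265.9 mm².
Equal strain + equilibrium ⇒ each member carries load in proportion to AE: A₁E₁ = 3563000 N, A₂E₂ = 357200000 N, ΣAE = 360800000 N.
F₁ = P·A₁E₁/ΣAE = -478000·3563000/360800000 = -4721 N.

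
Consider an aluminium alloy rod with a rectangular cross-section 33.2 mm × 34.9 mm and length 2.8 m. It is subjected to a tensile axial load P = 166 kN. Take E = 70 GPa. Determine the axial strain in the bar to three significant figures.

A = 1159 mm².
σ = N/A = 143.3 MPa; ε = σ/E = 143.3/70000 = 2.047e-03.

0.00205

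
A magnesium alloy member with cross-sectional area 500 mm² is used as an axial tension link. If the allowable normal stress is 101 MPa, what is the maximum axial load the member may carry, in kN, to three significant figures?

P_max = σ_allow · A = 101 · 500 = 50500 N = 50.5 kN.

50.5 kN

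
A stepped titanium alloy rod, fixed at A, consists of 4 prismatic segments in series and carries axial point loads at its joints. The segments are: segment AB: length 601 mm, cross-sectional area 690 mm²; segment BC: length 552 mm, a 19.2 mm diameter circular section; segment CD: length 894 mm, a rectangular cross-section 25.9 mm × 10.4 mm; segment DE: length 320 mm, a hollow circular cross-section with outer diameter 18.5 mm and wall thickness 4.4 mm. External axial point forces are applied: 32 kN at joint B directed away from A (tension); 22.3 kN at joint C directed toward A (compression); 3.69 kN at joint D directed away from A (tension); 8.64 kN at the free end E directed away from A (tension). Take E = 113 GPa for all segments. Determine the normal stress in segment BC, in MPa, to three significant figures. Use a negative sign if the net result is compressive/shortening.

Internal axial forces (sectioning from the free end, tension +): N_DE = 8.64 kN, N_CD = 12.33 kN, N_BC = -9.97 kN, N_AB = 22.03 kN.
A_BC = 289.5 mm².
σ_BC = N_BC/A_BC = -9970/289.5 = -34.44 MPa.

-34.4 MPa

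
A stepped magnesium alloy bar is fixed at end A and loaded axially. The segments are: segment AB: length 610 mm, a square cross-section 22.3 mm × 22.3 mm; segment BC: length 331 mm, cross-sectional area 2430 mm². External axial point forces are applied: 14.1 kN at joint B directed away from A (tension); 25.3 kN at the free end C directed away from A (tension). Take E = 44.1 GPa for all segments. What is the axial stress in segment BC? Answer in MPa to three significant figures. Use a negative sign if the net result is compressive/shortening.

10.4 MPa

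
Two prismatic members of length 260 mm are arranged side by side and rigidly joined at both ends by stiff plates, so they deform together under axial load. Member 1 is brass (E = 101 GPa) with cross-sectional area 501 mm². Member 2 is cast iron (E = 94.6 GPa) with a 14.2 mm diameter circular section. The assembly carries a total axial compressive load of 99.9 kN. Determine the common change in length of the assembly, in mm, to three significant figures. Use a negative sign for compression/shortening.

-0.396 mm

A_2 = 158.4 mm².
Equal strain + equilibrium ⇒ each member carries load in proportion to AE: A₁E₁ = 50600000 N, A₂E₂ = 14980000 N, ΣAE = 65580000 N.
δ = PL/ΣAE = -99900·260/65580000 = -0.3961 mm.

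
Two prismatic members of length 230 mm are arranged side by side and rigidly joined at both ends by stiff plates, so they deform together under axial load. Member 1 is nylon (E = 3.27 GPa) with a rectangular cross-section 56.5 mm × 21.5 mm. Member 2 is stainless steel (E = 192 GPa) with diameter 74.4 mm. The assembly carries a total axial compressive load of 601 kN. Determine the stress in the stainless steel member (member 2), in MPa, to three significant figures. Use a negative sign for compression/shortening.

-138 MPa

A_1 = 1215 mm².
A_2 = 4347 mm².
Equal strain + equilibrium ⇒ each member carries load in proportion to AE: A₁E₁ = 3972000 N, A₂E₂ = 834700000 N, ΣAE = 838700000 N.
σ₂ = P·E₂/ΣAE = -601000·192000/838700000 = -137.6 MPa.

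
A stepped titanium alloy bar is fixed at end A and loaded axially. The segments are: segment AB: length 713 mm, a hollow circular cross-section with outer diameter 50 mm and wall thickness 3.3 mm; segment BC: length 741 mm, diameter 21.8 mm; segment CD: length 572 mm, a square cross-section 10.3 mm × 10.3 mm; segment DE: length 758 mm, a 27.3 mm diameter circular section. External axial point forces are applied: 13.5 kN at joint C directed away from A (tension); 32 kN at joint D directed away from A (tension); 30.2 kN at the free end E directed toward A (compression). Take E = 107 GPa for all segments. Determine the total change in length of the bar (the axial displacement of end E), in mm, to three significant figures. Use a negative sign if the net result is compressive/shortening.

0.220 mm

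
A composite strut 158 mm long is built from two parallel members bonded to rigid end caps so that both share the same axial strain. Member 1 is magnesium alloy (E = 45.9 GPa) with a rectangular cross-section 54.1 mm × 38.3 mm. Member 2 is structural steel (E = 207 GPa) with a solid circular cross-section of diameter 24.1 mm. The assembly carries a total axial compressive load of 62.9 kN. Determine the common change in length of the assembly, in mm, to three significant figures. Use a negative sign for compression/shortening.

A_1 = 2072 mm².
A_2 = 456.2 mm².
Equal strain + equilibrium ⇒ each member carries load in proportion to AE: A₁E₁ = 95110000 N, A₂E₂ = 94430000 N, ΣAE = 189500000 N.
δ = PL/ΣAE = -62900·158/189500000 = -0.05244 mm.

-0.0524 mm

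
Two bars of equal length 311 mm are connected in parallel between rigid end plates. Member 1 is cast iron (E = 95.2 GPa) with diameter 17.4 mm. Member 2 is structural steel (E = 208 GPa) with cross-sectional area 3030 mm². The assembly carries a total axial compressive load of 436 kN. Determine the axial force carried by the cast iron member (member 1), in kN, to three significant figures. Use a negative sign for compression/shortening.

-15.1 kN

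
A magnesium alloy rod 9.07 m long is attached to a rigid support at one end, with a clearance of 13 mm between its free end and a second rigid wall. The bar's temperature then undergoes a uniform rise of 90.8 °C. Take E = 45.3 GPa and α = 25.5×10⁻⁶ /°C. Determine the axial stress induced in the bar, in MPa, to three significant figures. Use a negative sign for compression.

-40.0 MPa

Free thermal expansion αLΔT = 25.5e-6 · 9070 · 90.8 = 21 mm.
The walls engage after the gap closes; constrained expansion = 21 − 13 = 8.001 mm.
The walls impose strain ε = −(8.001)/9070 = -8.8210e-04; σ = Eε = 45300 · -8.8210e-04 = -39.96 MPa.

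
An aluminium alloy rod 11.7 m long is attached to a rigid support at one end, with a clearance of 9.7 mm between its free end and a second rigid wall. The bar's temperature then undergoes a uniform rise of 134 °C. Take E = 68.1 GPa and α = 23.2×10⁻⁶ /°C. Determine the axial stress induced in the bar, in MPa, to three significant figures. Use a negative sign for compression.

-155 MPa

Free thermal expansion αLΔT = 23.2e-6 · 11700 · 134 = 36.37 mm.
The walls engage after the gap closes; constrained expansion = 36.37 − 9.7 = 26.67 mm.
The walls impose strain ε = −(26.67)/11700 = -2.2797e-03; σ = Eε = 68100 · -2.2797e-03 = -155.3 MPa.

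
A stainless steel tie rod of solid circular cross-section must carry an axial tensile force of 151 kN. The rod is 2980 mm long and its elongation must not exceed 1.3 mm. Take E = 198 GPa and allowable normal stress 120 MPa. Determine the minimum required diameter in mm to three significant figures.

47.2 mm

Required area A ≥ P/σ_allow = 151000/120 = 1258 mm².
For a solid circular section, d ≥ √(4A/π) = 40.03 mm.
Elongation limit: A ≥ PL/(Eδ_allow) = 151000·2980/(198000·1.3) = 1748 mm² ⇒ d ≥ 47.18 mm.
The elongation limit governs.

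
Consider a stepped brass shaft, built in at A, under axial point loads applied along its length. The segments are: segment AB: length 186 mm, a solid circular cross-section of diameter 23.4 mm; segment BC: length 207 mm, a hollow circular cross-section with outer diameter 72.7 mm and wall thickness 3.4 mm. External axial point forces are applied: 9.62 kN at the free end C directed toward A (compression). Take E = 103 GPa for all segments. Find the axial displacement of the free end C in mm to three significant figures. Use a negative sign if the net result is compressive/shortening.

Internal axial forces (sectioning from the free end, tension +): N_BC = -9.62 kN, N_AB = -9.62 kN.
A_AB = 430.1 mm².
A_BC = 740.2 mm².
δ_AB = -9620·186/(430.1·103000) = -0.0404 mm
δ_BC = -9620·207/(740.2·103000) = -0.02612 mm
δ = Σδ_i = -0.06651 mm.

-0.0665 mm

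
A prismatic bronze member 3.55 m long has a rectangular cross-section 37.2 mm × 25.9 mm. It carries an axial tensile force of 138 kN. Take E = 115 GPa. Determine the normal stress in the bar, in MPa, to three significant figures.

A = 963.5 mm².
σ = N/A = 138000/963.5 = 143.2 MPa.

143 MPa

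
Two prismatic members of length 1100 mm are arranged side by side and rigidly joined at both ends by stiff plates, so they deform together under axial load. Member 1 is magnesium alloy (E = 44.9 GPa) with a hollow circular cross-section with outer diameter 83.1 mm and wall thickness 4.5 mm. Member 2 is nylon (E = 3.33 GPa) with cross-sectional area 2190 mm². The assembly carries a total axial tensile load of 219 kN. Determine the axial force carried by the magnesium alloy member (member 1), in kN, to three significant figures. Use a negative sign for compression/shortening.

191 kN

A_1 = 1111 mm².
Equal strain + equilibrium ⇒ each member carries load in proportion to AE: A₁E₁ = 49890000 N, A₂E₂ = 7293000 N, ΣAE = 57180000 N.
F₁ = P·A₁E₁/ΣAE = 219000·49890000/57180000 = 191100 N.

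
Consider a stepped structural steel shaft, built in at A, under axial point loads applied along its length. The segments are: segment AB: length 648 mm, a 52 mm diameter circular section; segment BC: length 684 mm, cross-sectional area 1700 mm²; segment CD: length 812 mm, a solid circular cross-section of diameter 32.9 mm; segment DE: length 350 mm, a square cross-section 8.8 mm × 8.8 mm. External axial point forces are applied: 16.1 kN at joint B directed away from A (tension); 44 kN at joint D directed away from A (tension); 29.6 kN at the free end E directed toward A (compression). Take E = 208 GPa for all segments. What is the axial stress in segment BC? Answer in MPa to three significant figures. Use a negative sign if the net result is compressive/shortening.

8.47 MPa

Internal axial forces (sectioning from the free end, tension +): N_DE = -29.6 kN, N_CD = 14.4 kN, N_BC = 14.4 kN, N_AB = 30.5 kN.
σ_BC = N_BC/A_BC = 14400/1700 = 8.471 MPa.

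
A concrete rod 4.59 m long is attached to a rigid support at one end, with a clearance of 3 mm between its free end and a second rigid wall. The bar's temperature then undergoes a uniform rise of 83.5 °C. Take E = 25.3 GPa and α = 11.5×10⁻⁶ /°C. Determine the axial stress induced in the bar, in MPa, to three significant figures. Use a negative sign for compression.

-7.76 MPa

Free thermal expansion αLΔT = 11.5e-6 · 4590 · 83.5 = 4.408 mm.
The walls engage after the gap closes; constrained expansion = 4.408 − 3 = 1.408 mm.
The walls impose strain ε = −(1.408)/4590 = -3.0666e-04; σ = Eε = 25300 · -3.0666e-04 = -7.758 MPa.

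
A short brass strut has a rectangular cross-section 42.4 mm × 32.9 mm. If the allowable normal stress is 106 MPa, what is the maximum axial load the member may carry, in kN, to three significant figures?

A = 1395 mm².
P_max = σ_allow · A = 106 · 1395 = 147900 N = 147.9 kN.

148 kN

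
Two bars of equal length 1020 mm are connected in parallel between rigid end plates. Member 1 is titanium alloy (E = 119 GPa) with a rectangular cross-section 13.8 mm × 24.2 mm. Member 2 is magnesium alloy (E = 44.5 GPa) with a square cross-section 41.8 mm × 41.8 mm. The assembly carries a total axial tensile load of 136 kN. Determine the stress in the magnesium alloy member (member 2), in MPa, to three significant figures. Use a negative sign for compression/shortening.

51.5 MPa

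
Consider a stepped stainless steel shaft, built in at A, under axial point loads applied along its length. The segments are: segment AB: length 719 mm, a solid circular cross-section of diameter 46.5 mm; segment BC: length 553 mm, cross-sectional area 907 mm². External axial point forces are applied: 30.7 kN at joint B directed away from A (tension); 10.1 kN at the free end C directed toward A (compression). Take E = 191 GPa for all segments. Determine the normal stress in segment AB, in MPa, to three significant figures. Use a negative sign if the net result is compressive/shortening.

Internal axial forces (sectioning from the free end, tension +): N_BC = -10.1 kN, N_AB = 20.6 kN.
A_AB = 1698 mm².
σ_AB = N_AB/A_AB = 20600/1698 = 12.13 MPa.

12.1 MPa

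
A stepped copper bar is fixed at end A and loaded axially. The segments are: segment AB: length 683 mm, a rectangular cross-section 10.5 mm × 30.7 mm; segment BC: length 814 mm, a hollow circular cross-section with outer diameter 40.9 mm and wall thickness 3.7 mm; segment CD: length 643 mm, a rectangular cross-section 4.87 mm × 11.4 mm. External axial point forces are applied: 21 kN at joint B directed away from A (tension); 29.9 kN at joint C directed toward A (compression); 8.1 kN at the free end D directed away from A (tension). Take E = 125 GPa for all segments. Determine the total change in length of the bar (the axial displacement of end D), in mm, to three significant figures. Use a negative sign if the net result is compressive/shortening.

Internal axial forces (sectioning from the free end, tension +): N_CD = 8.1 kN, N_BC = -21.8 kN, N_AB = -0.8 kN.
A_AB = 322.3 mm².
A_BC = 432.4 mm².
A_CD = 55.52 mm².
δ_AB = -800·683/(322.3·125000) = -0.01356 mm
δ_BC = -21800·814/(432.4·125000) = -0.3283 mm
δ_CD = 8100·643/(55.52·125000) = 0.7505 mm
δ = Σδ_i = 0.4086 mm.

0.409 mm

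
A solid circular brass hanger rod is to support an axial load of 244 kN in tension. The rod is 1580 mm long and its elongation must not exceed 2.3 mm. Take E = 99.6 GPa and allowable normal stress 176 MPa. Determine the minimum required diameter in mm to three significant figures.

46.3 mm

Required area A ≥ P/σ_allow = 244000/176 = 1386 mm².
For a solid circular section, d ≥ √(4A/π) = 42.01 mm.
Elongation limit: A ≥ PL/(Eδ_allow) = 244000·1580/(99600·2.3) = 1683 mm² ⇒ d ≥ 46.29 mm.
The elongation limit governs.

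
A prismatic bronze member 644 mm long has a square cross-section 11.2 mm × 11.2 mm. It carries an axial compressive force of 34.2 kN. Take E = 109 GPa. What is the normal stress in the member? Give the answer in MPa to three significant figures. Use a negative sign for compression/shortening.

-273 MPa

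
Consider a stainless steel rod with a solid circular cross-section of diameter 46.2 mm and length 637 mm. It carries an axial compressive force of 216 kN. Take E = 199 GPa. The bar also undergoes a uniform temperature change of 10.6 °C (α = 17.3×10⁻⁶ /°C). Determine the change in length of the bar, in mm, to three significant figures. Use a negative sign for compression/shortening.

-0.296 mm

A = 1676 mm².
δ_mech = NL/(AE) = -216000·637/(1676·199000) = -0.4124 mm.
δ_thermal = αLΔT = 17.3e-6·637·10.6 = 0.1168 mm.
δ = δ_mech + δ_thermal = -0.2956 mm.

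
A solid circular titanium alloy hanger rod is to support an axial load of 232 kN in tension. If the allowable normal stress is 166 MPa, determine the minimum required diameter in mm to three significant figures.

42.2 mm

Required area A ≥ P/σ_allow = 232000/166 = 1398 mm².
For a solid circular section, d ≥ √(4A/π) = 42.18 mm.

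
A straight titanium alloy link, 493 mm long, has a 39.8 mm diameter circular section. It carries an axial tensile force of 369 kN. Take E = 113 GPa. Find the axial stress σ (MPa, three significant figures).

A = 1244 mm².
σ = N/A = 369000/1244 = 296.6 MPa.

297 MPa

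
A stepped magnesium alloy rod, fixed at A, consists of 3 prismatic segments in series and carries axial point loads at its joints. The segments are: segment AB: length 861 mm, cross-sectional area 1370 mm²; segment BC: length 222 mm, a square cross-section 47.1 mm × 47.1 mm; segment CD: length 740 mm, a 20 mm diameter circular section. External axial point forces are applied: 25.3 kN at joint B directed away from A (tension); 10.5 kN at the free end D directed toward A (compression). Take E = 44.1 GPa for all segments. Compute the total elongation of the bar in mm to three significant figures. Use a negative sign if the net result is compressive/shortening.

-0.374 mm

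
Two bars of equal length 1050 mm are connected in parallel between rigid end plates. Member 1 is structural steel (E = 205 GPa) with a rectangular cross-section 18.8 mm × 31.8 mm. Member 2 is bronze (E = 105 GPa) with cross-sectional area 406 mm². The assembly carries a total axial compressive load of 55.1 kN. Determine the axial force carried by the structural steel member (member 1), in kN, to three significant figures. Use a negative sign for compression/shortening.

-40.9 kN

A_1 = 597.8 mm².
Equal strain + equilibrium ⇒ each member carries load in proportion to AE: A₁E₁ = 122600000 N, A₂E₂ = 42630000 N, ΣAE = 165200000 N.
F₁ = P·A₁E₁/ΣAE = -55100·122600000/165200000 = -40880 N.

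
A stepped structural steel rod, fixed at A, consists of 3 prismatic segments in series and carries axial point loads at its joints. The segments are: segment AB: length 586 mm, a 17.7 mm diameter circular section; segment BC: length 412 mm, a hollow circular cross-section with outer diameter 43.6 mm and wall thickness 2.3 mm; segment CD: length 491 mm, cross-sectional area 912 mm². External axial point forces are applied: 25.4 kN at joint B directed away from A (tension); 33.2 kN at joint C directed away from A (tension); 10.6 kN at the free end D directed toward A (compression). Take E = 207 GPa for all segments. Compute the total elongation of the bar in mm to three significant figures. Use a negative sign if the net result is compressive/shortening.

Internal axial forces (sectioning from the free end, tension +): N_CD = -10.6 kN, N_BC = 22.6 kN, N_AB = 48 kN.
A_AB = 246.1 mm².
A_BC = 298.4 mm².
δ_AB = 48000·586/(246.1·207000) = 0.5522 mm
δ_BC = 22600·412/(298.4·207000) = 0.1507 mm
δ_CD = -10600·491/(912·207000) = -0.02757 mm
δ = Σδ_i = 0.6754 mm.

0.675 mm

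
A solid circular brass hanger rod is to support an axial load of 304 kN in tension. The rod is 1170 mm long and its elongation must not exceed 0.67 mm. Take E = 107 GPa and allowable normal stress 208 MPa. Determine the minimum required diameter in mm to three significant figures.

Required area A ≥ P/σ_allow = 304000/208 = 1462 mm².
For a solid circular section, d ≥ √(4A/π) = 43.14 mm.
Elongation limit: A ≥ PL/(Eδ_allow) = 304000·1170/(107000·0.67) = 4961 mm² ⇒ d ≥ 79.48 mm.
The elongation limit governs.

79.5 mm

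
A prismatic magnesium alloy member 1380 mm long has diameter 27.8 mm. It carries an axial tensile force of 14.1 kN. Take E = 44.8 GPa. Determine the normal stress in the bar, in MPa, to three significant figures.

23.2 MPa

A = 607 mm².
σ = N/A = 14100/607 = 23.23 MPa.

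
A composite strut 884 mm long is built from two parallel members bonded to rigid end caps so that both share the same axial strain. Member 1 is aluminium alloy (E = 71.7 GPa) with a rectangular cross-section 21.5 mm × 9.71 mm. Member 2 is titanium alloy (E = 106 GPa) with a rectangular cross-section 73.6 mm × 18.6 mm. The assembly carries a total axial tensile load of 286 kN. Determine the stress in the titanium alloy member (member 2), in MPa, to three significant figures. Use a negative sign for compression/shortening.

A_1 = 208.8 mm².
A_2 = 1369 mm².
Equal strain + equilibrium ⇒ each member carries load in proportion to AE: A₁E₁ = 14970000 N, A₂E₂ = 145100000 N, ΣAE = 160100000 N.
σ₂ = P·E₂/ΣAE = 286000·106000/160100000 = 189.4 MPa.

189 MPa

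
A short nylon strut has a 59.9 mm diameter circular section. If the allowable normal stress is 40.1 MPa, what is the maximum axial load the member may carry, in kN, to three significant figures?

113 kN

A = 2818 mm².
P_max = σ_allow · A = 40.1 · 2818 = 113000 N = 113 kN.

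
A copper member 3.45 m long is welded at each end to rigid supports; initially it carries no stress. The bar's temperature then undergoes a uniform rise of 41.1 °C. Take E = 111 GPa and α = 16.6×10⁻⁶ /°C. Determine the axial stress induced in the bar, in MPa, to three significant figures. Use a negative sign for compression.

Free thermal expansion αLΔT = 16.6e-6 · 3450 · 41.1 = 2.354 mm.
The walls impose strain ε = −(2.354)/3450 = -6.8226e-04; σ = Eε = 111000 · -6.8226e-04 = -75.73 MPa.

-75.7 MPa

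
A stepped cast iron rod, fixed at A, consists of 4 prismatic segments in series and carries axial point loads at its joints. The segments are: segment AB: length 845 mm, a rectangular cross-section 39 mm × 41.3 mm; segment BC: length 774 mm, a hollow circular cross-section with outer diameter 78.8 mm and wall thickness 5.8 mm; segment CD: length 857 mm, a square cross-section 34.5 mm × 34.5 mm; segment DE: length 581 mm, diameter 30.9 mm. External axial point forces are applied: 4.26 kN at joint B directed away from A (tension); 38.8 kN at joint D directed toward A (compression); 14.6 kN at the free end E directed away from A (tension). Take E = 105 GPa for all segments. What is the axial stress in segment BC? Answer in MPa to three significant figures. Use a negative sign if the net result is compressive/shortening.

-18.2 MPa

Internal axial forces (sectioning from the free end, tension +): N_DE = 14.6 kN, N_CD = -24.2 kN, N_BC = -24.2 kN, N_AB = -19.94 kN.
A_BC = 1330 mm².
σ_BC = N_BC/A_BC = -24200/1330 = -18.19 MPa.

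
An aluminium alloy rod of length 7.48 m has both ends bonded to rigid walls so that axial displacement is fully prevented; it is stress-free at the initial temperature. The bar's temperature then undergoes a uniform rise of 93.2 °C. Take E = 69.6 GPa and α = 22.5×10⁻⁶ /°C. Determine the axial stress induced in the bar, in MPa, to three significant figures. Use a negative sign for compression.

Free thermal expansion αLΔT = 22.5e-6 · 7480 · 93.2 = 15.69 mm.
The walls impose strain ε = −(15.69)/7480 = -2.0970e-03; σ = Eε = 69600 · -2.0970e-03 = -146 MPa.

-146 MPa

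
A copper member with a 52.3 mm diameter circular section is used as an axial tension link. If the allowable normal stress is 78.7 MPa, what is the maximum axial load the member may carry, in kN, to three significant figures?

A = 2148 mm².
P_max = σ_allow · A = 78.7 · 2148 = 169100 N = 169.1 kN.

169 kN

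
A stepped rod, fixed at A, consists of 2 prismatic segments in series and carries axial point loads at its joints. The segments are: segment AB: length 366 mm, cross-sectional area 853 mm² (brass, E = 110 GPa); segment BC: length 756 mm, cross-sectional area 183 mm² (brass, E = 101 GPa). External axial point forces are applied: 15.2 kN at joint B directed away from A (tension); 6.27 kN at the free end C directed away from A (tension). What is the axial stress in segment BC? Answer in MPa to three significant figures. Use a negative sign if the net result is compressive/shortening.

Internal axial forces (sectioning from the free end, tension +): N_BC = 6.27 kN, N_AB = 21.47 kN.
σ_BC = N_BC/A_BC = 6270/183 = 34.26 MPa.

34.3 MPa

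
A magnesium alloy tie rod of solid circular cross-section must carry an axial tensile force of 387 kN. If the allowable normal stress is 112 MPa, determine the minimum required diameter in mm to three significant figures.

66.3 mm

Required area A ≥ P/σ_allow = 387000/112 = 3455 mm².
For a solid circular section, d ≥ √(4A/π) = 66.33 mm.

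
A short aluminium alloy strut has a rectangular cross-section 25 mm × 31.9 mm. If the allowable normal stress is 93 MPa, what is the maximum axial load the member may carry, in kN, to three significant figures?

74.2 kN

A = 797.5 mm².
P_max = σ_allow · A = 93 · 797.5 = 74170 N = 74.17 kN.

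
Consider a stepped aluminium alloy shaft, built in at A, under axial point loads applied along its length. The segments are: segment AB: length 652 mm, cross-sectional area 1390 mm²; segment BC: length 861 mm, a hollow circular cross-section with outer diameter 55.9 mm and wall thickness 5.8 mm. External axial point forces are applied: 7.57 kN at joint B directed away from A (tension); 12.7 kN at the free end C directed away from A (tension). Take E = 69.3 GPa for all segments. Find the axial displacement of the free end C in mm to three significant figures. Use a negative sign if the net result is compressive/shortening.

Internal axial forces (sectioning from the free end, tension +): N_BC = 12.7 kN, N_AB = 20.27 kN.
A_BC = 912.9 mm².
δ_AB = 20270·652/(1390·69300) = 0.1372 mm
δ_BC = 12700·861/(912.9·69300) = 0.1728 mm
δ = Σδ_i = 0.31 mm.

0.310 mm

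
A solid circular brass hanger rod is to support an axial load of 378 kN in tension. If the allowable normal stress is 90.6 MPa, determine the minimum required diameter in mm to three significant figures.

Required area A ≥ P/σ_allow = 378000/90.6 = 4172 mm².
For a solid circular section, d ≥ √(4A/π) = 72.88 mm.

72.9 mm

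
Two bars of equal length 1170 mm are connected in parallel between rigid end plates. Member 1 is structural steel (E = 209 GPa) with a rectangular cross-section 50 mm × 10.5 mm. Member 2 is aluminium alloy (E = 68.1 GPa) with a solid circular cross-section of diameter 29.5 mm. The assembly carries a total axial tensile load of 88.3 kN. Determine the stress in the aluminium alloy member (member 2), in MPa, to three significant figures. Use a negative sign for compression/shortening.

A_1 = 525 mm².
A_2 = 683.5 mm².
Equal strain + equilibrium ⇒ each member carries load in proportion to AE: A₁E₁ = 109700000 N, A₂E₂ = 46550000 N, ΣAE = 156300000 N.
σ₂ = P·E₂/ΣAE = 88300·68100/156300000 = 38.48 MPa.

38.5 MPa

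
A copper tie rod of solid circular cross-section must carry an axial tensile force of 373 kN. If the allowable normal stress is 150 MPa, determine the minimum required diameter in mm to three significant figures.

Required area A ≥ P/σ_allow = 373000/150 = 2487 mm².
For a solid circular section, d ≥ √(4A/π) = 56.27 mm.

56.3 mm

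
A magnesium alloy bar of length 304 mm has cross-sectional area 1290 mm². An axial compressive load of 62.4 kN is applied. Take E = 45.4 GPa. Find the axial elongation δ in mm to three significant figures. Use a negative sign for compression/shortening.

-0.324 mm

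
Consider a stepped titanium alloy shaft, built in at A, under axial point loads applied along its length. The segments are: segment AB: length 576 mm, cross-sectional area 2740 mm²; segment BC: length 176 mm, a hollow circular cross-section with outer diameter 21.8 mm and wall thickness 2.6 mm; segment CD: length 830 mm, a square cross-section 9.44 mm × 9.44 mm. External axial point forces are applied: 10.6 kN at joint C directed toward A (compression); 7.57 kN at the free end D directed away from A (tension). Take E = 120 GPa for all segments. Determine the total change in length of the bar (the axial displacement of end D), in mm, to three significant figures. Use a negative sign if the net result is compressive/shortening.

0.554 mm

Internal axial forces (sectioning from the free end, tension +): N_CD = 7.57 kN, N_BC = -3.03 kN, N_AB = -3.03 kN.
A_BC = 156.8 mm².
A_CD = 89.11 mm².
δ_AB = -3030·576/(2740·120000) = -0.005308 mm
δ_BC = -3030·176/(156.8·120000) = -0.02834 mm
δ_CD = 7570·830/(89.11·120000) = 0.5876 mm
δ = Σδ_i = 0.5539 mm.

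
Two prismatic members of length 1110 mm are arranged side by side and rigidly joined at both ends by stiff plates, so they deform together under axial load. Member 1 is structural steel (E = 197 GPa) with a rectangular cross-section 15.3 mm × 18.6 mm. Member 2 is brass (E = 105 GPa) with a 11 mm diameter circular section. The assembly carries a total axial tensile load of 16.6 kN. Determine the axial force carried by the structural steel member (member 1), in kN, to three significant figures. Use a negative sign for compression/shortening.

14.1 kN

A_1 = 284.6 mm².
A_2 = 95.03 mm².
Equal strain + equilibrium ⇒ each member carries load in proportion to AE: A₁E₁ = 56060000 N, A₂E₂ = 9978000 N, ΣAE = 66040000 N.
F₁ = P·A₁E₁/ΣAE = 16600·56060000/66040000 = 14090 N.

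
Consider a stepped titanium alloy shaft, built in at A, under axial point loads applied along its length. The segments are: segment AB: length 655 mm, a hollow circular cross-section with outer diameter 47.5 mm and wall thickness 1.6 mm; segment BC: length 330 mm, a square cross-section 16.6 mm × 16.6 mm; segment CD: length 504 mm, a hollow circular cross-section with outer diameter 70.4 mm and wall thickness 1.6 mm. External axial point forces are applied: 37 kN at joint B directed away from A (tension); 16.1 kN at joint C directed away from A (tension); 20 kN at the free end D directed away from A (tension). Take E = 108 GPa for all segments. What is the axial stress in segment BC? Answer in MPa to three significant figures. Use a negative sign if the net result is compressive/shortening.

Internal axial forces (sectioning from the free end, tension +): N_CD = 20 kN, N_BC = 36.1 kN, N_AB = 73.1 kN.
A_BC = 275.6 mm².
σ_BC = N_BC/A_BC = 36100/275.6 = 131 MPa.

131 MPa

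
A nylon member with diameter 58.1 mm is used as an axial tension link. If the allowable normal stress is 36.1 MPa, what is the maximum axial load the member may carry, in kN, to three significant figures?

95.7 kN

A = 2651 mm².
P_max = σ_allow · A = 36.1 · 2651 = 95710 N = 95.71 kN.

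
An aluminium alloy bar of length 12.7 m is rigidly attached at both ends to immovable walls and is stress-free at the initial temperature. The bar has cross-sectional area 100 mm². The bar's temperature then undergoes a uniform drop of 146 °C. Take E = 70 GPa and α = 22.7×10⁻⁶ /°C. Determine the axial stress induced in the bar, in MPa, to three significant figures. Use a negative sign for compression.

232 MPa

Free thermal expansion αLΔT = 22.7e-6 · 12700 · -146 = -42.09 mm.
The walls impose strain ε = −(-42.09)/12700 = 3.3142e-03; σ = Eε = 70000 · 3.3142e-03 = 232 MPa.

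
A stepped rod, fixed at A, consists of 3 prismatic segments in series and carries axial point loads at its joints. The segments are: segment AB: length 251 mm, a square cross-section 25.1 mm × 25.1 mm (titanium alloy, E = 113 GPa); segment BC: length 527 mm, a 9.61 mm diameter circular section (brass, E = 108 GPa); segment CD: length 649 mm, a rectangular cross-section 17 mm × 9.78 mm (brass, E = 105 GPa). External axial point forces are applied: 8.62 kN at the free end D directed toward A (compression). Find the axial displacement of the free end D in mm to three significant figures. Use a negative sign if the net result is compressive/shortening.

-0.931 mm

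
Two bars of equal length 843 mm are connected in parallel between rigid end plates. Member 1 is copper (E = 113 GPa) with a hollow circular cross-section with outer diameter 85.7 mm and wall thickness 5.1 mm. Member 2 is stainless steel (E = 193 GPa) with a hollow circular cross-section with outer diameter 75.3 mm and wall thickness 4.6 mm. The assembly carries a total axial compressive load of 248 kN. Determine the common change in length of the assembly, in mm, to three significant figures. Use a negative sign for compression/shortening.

-0.609 mm

A_1 = 1291 mm².
A_2 = 1022 mm².
Equal strain + equilibrium ⇒ each member carries load in proportion to AE: A₁E₁ = 145900000 N, A₂E₂ = 197200000 N, ΣAE = 343100000 N.
δ = PL/ΣAE = -248000·843/343100000 = -0.6093 mm.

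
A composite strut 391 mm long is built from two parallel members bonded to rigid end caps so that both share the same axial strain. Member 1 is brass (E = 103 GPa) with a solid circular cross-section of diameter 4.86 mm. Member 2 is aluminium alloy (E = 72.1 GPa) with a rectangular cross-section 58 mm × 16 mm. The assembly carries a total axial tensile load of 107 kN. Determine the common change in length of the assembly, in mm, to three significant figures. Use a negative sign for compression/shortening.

A_1 = 18.55 mm².
A_2 = 928 mm².
Equal strain + equilibrium ⇒ each member carries load in proportion to AE: A₁E₁ = 1911000 N, A₂E₂ = 66910000 N, ΣAE = 68820000 N.
δ = PL/ΣAE = 107000·391/68820000 = 0.6079 mm.

0.608 mm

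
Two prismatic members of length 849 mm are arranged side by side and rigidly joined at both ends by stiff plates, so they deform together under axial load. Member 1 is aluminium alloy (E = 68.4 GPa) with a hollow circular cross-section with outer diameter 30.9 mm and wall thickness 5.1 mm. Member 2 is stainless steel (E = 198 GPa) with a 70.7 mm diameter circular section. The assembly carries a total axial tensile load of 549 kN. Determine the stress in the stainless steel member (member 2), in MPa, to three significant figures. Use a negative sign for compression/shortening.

135 MPa

A_1 = 413.4 mm².
A_2 = 3926 mm².
Equal strain + equilibrium ⇒ each member carries load in proportion to AE: A₁E₁ = 28270000 N, A₂E₂ = 777300000 N, ΣAE = 805600000 N.
σ₂ = P·E₂/ΣAE = 549000·198000/805600000 = 134.9 MPa.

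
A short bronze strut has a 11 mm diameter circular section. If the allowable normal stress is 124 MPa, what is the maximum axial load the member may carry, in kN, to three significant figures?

A = 95.03 mm².
P_max = σ_allow · A = 124 · 95.03 = 11780 N = 11.78 kN.

11.8 kN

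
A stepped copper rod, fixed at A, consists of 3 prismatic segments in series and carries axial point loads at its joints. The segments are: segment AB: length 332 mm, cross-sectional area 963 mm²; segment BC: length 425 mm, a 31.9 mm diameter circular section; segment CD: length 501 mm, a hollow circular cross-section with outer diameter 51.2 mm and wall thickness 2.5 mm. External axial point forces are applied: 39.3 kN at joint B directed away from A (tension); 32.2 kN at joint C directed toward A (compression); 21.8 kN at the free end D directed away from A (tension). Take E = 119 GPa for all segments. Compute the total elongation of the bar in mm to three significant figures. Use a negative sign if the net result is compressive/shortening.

0.277 mm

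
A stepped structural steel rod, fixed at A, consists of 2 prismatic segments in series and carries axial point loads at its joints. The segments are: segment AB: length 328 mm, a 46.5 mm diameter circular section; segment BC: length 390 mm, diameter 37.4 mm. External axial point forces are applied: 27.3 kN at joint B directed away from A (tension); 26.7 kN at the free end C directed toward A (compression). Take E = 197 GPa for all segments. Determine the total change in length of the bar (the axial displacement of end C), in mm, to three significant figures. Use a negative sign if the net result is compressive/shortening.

-0.0475 mm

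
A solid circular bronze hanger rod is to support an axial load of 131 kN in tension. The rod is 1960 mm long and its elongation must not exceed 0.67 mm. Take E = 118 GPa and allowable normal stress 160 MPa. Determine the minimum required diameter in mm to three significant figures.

64.3 mm

Required area A ≥ P/σ_allow = 131000/160 = 818.8 mm².
For a solid circular section, d ≥ √(4A/π) = 32.29 mm.
Elongation limit: A ≥ PL/(Eδ_allow) = 131000·1960/(118000·0.67) = 3248 mm² ⇒ d ≥ 64.3 mm.
The elongation limit governs.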